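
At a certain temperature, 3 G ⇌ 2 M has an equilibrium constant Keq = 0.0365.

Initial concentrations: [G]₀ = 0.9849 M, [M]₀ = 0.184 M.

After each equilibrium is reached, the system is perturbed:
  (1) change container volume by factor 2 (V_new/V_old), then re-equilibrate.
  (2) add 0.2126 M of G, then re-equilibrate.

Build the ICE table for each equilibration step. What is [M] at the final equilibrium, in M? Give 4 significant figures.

Q₀ = 0.03544 vs Keq = 0.0365 ⇒ Q<K, forward
Step 1:
                    G           M
  I            0.9849       0.184
  C          -0.00288     0.00192
  E             0.982      0.1859
  solve Keq expr → x = 9.6012e-04; check Q = 0.0365
Then change container volume by factor 2 (V_new/V_old).
Step 2:
                    G           M
  I             0.491     0.09296
  C           0.03127    -0.02085
  E            0.5223     0.07211
  solve Keq expr → x = -0.01042; check Q = 0.0365
Then add 0.2126 M of G.
Step 3:
                    G           M
  I            0.7349     0.07211
  C          -0.05314     0.03543
  E            0.6817      0.1075
  solve Keq expr → x = 0.01771; check Q = 0.0365

[M]_eq = 0.1075 M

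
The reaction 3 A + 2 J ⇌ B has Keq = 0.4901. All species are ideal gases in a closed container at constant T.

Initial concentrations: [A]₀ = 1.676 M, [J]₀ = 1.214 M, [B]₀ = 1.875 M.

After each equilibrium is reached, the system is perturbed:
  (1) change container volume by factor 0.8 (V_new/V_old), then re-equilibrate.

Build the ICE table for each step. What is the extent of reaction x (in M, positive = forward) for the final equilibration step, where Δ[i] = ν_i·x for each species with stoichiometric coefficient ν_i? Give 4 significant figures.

Q₀ = 0.2702 vs Keq = 0.4901 ⇒ Q<K, forward
Step 1:
                  A         J         B
  Initial     1.676     1.214     1.875
  Change    -0.1844   -0.1229   0.06145
  Equil       1.492     1.091     1.936
  solve Keq expr → x = 0.06145; check Q = 0.4901
Then change container volume by factor 0.8 (V_new/V_old).
Step 2:
                  A         J         B
  Initial     1.865     1.364     2.421
  Change    -0.3027   -0.2018    0.1009
  Equil       1.562     1.162     2.521
  solve Keq expr → x = 0.1009; check Q = 0.4901

x = 0.1009 M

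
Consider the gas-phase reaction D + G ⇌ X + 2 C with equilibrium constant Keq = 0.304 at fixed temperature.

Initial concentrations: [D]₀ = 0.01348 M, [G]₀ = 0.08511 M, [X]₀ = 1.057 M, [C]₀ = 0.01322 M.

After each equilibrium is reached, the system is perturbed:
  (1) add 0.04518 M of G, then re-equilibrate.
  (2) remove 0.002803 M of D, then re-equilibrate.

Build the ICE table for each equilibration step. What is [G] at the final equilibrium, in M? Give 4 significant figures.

[G]_eq = 0.1281 M

Q₀ = 0.161 vs Keq = 0.304 ⇒ Q<K, forward
Step 1:
                  D         G         X         C
  I         0.01348   0.08511     1.057   0.01322
  C       -0.001763 -0.001763  0.001763  0.003525
  E         0.01172   0.08335     1.059   0.01675
  solve Keq expr → x = 0.001763; check Q = 0.304
Then add 0.04518 M of G.
Step 2:
                  D         G         X         C
  I         0.01172    0.1285     1.059   0.01675
  C        -0.00135  -0.00135   0.00135  0.002699
  E         0.01037    0.1272      1.06   0.01944
  solve Keq expr → x = 0.00135; check Q = 0.304
Then remove 0.002803 M of D.
Step 3:
                  D         G         X         C
  I        0.007565    0.1272      1.06   0.01944
  C       9.0174e-04 9.0174e-04 -9.0174e-04 -0.001803
  E        0.008466    0.1281     1.059   0.01764
  solve Keq expr → x = -9.0174e-04; check Q = 0.304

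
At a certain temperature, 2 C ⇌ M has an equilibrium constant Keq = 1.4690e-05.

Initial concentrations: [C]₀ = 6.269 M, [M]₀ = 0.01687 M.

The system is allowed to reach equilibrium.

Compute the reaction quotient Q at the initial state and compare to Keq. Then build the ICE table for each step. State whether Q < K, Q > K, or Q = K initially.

Q₀ = 4.2926e-04; Q > K (proceeds reverse)

Q₀ = 4.2926e-04 vs Keq = 1.4690e-05 ⇒ Q>K, reverse
Step 1:
                  C         M
  init        6.269   0.01687
  Δ         0.03257  -0.01629
  eq          6.302 5.8334e-04
  solve Keq expr → x = -0.01629; check Q = 1.4690e-05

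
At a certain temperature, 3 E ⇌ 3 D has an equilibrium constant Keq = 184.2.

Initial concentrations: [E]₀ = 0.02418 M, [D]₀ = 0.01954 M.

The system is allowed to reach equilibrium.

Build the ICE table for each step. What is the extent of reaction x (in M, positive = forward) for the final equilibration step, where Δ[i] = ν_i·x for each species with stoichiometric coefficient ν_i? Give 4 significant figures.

x = 0.005882 M

Q₀ = 0.5277 vs Keq = 184.2 ⇒ Q<K, forward
Step 1:
                  E         D
  Initial   0.02418   0.01954
  Change   -0.01764   0.01764
  Equil    0.006535   0.03718
  solve Keq expr → x = 0.005882; check Q = 184.2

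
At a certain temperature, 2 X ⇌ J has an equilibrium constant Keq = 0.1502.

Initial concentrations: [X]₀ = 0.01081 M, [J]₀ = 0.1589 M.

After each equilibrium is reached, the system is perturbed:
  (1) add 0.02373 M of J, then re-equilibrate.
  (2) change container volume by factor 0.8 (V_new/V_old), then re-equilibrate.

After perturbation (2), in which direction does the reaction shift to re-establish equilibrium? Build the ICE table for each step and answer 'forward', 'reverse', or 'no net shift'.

Direction: forward

Q₀ = 1360 vs Keq = 0.1502 ⇒ Q>K, reverse
Step 1:
                    X           J
  Initial     0.01081      0.1589
  Change       0.2905     -0.1453
  Equil        0.3013     0.01364
  solve Keq expr → x = -0.1453; check Q = 0.1502
Then add 0.02373 M of J.
Step 2:
                    X           J
  Initial      0.3013     0.03737
  Change      0.03978    -0.01989
  Equil        0.3411     0.01748
  solve Keq expr → x = -0.01989; check Q = 0.1502
Then change container volume by factor 0.8 (V_new/V_old).
Step 3:
                    X           J
  Initial      0.4264     0.02185
  Change    -0.008714    0.004357
  Equil        0.4177      0.0262
  solve Keq expr → x = 0.004357; check Q = 0.1502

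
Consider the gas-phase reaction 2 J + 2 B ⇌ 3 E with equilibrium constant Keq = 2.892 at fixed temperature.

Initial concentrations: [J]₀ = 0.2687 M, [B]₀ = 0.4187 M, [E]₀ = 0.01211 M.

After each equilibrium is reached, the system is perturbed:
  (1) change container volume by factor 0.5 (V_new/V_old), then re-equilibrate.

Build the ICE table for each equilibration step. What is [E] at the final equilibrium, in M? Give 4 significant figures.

Q₀ = 1.4031e-04 vs Keq = 2.892 ⇒ Q<K, forward
Step 1:
                    J           B           E
  Initial      0.2687      0.4187     0.01211
  Change       -0.115      -0.115      0.1726
  Equil        0.1537      0.3037      0.1847
  solve Keq expr → x = 0.05752; check Q = 2.892
Then change container volume by factor 0.5 (V_new/V_old).
Step 2:
                    J           B           E
  Initial      0.3073      0.6073      0.3693
  Change     -0.03193    -0.03193     0.04789
  Equil        0.2754      0.5754      0.4172
  solve Keq expr → x = 0.01596; check Q = 2.892

[E]_eq = 0.4172 M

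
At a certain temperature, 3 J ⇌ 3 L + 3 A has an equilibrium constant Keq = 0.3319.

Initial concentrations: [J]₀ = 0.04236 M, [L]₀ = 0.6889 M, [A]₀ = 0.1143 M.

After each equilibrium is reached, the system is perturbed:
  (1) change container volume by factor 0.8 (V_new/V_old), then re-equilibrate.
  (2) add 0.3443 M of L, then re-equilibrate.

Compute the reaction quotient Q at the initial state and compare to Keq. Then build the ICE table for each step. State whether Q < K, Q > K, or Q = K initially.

Q₀ = 6.423 vs Keq = 0.3319 ⇒ Q>K, reverse
Step 1:
                    J           L           A
  init        0.04236      0.6889      0.1143
  Δ            0.0338     -0.0338     -0.0338
  eq          0.07616      0.6551      0.0805
  solve Keq expr → x = -0.01127; check Q = 0.3319
Then change container volume by factor 0.8 (V_new/V_old).
Step 2:
                    J           L           A
  init         0.0952      0.8189      0.1006
  Δ           0.01029    -0.01029    -0.01029
  eq           0.1055      0.8086     0.09033
  solve Keq expr → x = -0.00343; check Q = 0.3319
Then add 0.3443 M of L.
Step 3:
                    J           L           A
  init         0.1055       1.153     0.09033
  Δ            0.0162     -0.0162     -0.0162
  eq           0.1217       1.137     0.07413
  solve Keq expr → x = -0.005401; check Q = 0.3319

Q₀ = 6.423; Q > K (proceeds reverse)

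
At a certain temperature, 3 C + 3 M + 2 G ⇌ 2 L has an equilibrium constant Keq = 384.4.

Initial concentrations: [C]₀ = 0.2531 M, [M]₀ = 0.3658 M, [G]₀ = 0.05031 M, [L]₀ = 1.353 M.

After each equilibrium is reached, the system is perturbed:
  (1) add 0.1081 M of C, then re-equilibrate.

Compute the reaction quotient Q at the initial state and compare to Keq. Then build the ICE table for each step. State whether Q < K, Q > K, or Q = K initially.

Q₀ = 9.1134e+05; Q > K (proceeds reverse)

Q₀ = 9.1134e+05 vs Keq = 384.4 ⇒ Q>K, reverse
Step 1:
                    C           M           G           L
  Initial      0.2531      0.3658     0.05031       1.353
  Change       0.3061      0.3061      0.2041     -0.2041
  Equil        0.5592      0.6719      0.2544       1.149
  solve Keq expr → x = -0.102; check Q = 384.4
Then add 0.1081 M of C.
Step 2:
                    C           M           G           L
  Initial      0.6673      0.6719      0.2544       1.149
  Change      -0.0335     -0.0335    -0.02233     0.02233
  Equil        0.6338      0.6384      0.2321       1.171
  solve Keq expr → x = 0.01117; check Q = 384.4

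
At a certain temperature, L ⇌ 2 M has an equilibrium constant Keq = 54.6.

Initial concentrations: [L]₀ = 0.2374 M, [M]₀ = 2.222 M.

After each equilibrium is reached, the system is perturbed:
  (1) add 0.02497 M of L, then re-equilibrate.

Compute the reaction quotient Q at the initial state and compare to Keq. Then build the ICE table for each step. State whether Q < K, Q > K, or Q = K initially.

Q₀ = 20.8 vs Keq = 54.6 ⇒ Q<K, forward
Step 1:
                   L          M
  Initial     0.2374      2.222
  Change     -0.1254     0.2508
  Equil        0.112      2.473
  solve Keq expr → x = 0.1254; check Q = 54.6
Then add 0.02497 M of L.
Step 2:
                   L          M
  Initial      0.137      2.473
  Change    -0.02111    0.04223
  Equil       0.1159      2.515
  solve Keq expr → x = 0.02111; check Q = 54.6

Q₀ = 20.8; Q < K (proceeds forward)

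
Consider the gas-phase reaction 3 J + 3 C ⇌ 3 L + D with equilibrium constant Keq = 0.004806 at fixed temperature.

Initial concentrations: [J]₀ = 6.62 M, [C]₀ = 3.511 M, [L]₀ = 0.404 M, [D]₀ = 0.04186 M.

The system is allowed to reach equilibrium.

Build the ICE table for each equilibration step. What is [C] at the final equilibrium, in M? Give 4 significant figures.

Q₀ = 2.1982e-07 vs Keq = 0.004806 ⇒ Q<K, forward
Step 1:
                   J          C          L          D
  I             6.62      3.511      0.404    0.04186
  C           -1.579     -1.579      1.579     0.5265
  E            5.041      1.932      1.983     0.5684
  solve Keq expr → x = 0.5265; check Q = 0.004806

[C]_eq = 1.932 M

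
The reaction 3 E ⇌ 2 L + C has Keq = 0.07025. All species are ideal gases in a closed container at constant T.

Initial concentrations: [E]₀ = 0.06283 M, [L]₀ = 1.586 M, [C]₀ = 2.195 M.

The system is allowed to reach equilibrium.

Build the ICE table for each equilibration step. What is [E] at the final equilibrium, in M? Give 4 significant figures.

Q₀ = 2.2261e+04 vs Keq = 0.07025 ⇒ Q>K, reverse
Step 1:
                    E           L           C
  Initial     0.06283       1.586       2.195
  Change         1.67      -1.114     -0.5568
  Equil         1.733      0.4725       1.638
  solve Keq expr → x = -0.5568; check Q = 0.07025

[E]_eq = 1.733 M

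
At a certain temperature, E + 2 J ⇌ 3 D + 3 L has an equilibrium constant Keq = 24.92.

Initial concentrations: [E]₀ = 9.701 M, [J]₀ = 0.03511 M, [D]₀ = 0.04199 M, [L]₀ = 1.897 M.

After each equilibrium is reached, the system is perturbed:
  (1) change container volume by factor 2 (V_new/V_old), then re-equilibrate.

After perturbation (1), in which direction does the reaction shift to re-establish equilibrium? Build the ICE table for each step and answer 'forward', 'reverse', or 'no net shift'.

Direction: forward

Q₀ = 0.04226 vs Keq = 24.92 ⇒ Q<K, forward
Step 1:
                   E          J          D          L
  I            9.701    0.03511    0.04199      1.897
  C         -0.01529   -0.03057    0.04586    0.04586
  E            9.686   0.004539    0.08785      1.943
  solve Keq expr → x = 0.01529; check Q = 24.92
Then change container volume by factor 2 (V_new/V_old).
Step 2:
                   E          J          D          L
  I            4.843   0.002269    0.04392     0.9714
  C       -7.0281e-04  -0.001406   0.002108   0.002108
  E            4.842 8.6363e-04    0.04603     0.9735
  solve Keq expr → x = 7.0281e-04; check Q = 24.92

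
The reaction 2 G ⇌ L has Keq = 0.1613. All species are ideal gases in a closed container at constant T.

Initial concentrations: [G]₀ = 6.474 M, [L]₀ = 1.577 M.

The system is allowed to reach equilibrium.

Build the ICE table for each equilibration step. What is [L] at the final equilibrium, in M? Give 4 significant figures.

Q₀ = 0.03763 vs Keq = 0.1613 ⇒ Q<K, forward
Step 1:
                   G          L
  init         6.474      1.577
  Δ           -2.345      1.173
  eq           4.129       2.75
  solve Keq expr → x = 1.173; check Q = 0.1613

[L]_eq = 2.75 M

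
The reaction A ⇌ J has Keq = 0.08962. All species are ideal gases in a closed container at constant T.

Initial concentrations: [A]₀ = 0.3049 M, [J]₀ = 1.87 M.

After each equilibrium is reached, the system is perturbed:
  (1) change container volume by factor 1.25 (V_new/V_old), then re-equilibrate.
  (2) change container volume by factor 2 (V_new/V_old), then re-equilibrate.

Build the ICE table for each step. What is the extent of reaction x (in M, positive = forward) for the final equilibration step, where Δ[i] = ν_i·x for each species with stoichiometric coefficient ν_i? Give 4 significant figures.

x = 0 M

Q₀ = 6.133 vs Keq = 0.08962 ⇒ Q>K, reverse
Step 1:
                    A           J
  init         0.3049        1.87
  Δ             1.691      -1.691
  eq            1.996      0.1789
  solve Keq expr → x = -1.691; check Q = 0.08962
Then change container volume by factor 1.25 (V_new/V_old).
Step 2:
                    A           J
  init          1.597      0.1431
  Δ                 0           0
  eq            1.597      0.1431
  solve Keq expr → x = 0; check Q = 0.08962
Then change container volume by factor 2 (V_new/V_old).
Step 3:
                    A           J
  init         0.7984     0.07155
  Δ                 0           0
  eq           0.7984     0.07155
  solve Keq expr → x = 0; check Q = 0.08962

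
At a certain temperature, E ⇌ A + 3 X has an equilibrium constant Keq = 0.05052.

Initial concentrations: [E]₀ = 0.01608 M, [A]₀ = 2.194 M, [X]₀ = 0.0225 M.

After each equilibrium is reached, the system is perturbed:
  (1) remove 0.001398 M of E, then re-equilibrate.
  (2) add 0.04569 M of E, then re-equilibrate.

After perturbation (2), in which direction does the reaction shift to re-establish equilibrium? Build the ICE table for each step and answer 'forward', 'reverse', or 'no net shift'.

Q₀ = 0.001554 vs Keq = 0.05052 ⇒ Q<K, forward
Step 1:
                   E          A          X
  I          0.01608      2.194     0.0225
  C        -0.009888   0.009888    0.02966
  E         0.006192      2.204    0.05216
  solve Keq expr → x = 0.009888; check Q = 0.05052
Then remove 0.001398 M of E.
Step 2:
                   E          A          X
  I         0.004794      2.204    0.05216
  C       6.8899e-04 -6.8899e-04  -0.002067
  E         0.005483      2.203     0.0501
  solve Keq expr → x = -6.8899e-04; check Q = 0.05052
Then add 0.04569 M of E.
Step 3:
                   E          A          X
  I          0.05117      2.203     0.0501
  C         -0.01465    0.01465    0.04395
  E          0.03652      2.218    0.09405
  solve Keq expr → x = 0.01465; check Q = 0.05052

Direction: forward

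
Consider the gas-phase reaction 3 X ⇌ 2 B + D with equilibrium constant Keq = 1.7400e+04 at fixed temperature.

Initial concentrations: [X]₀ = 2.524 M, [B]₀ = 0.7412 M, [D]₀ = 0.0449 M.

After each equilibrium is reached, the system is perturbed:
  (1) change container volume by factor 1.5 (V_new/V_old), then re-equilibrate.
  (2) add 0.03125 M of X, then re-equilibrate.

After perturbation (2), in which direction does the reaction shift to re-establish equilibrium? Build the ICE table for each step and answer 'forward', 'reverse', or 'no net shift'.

Direction: forward

Q₀ = 0.001534 vs Keq = 1.7400e+04 ⇒ Q<K, forward
Step 1:
                  X         B         D
  Initial     2.524    0.7412    0.0449
  Change     -2.458     1.639    0.8195
  Equil     0.06553      2.38    0.8644
  solve Keq expr → x = 0.8195; check Q = 1.7400e+04
Then change container volume by factor 1.5 (V_new/V_old).
Step 2:
                  X         B         D
  Initial   0.04369     1.587    0.5763
  Change          0         0         0
  Equil     0.04369     1.587    0.5763
  solve Keq expr → x = 0; check Q = 1.7400e+04
Then add 0.03125 M of X.
Step 3:
                  X         B         D
  Initial   0.07494     1.587    0.5763
  Change   -0.03062   0.02041   0.01021
  Equil     0.04432     1.607    0.5865
  solve Keq expr → x = 0.01021; check Q = 1.7400e+04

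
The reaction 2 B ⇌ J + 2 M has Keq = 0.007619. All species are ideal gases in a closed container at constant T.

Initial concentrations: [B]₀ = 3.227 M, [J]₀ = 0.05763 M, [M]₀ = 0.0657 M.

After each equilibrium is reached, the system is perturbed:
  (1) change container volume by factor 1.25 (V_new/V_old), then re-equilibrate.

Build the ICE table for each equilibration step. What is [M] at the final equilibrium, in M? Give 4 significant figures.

Q₀ = 2.3888e-05 vs Keq = 0.007619 ⇒ Q<K, forward
Step 1:
                   B          J          M
  I            3.227    0.05763     0.0657
  C          -0.4125     0.2063     0.4125
  E            2.814     0.2639     0.4782
  solve Keq expr → x = 0.2063; check Q = 0.007619
Then change container volume by factor 1.25 (V_new/V_old).
Step 2:
                   B          J          M
  I            2.252     0.2111     0.3826
  C         -0.02708    0.01354    0.02708
  E            2.224     0.2247     0.4097
  solve Keq expr → x = 0.01354; check Q = 0.007619

[M]_eq = 0.4097 M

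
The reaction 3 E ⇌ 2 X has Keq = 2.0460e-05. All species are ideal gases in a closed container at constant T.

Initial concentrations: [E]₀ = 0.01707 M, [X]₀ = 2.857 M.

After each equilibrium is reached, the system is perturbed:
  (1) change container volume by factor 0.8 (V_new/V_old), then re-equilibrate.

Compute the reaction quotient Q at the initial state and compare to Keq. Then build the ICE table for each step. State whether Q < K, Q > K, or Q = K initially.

Q₀ = 1.6410e+06 vs Keq = 2.0460e-05 ⇒ Q>K, reverse
Step 1:
                  E         X
  I         0.01707     2.857
  C           4.226    -2.817
  E           4.243   0.03954
  solve Keq expr → x = -1.409; check Q = 2.0460e-05
Then change container volume by factor 0.8 (V_new/V_old).
Step 2:
                  E         X
  I           5.304   0.04942
  C        -0.00855    0.0057
  E           5.296   0.05512
  solve Keq expr → x = 0.00285; check Q = 2.0460e-05

Q₀ = 1.6410e+06; Q > K (proceeds reverse)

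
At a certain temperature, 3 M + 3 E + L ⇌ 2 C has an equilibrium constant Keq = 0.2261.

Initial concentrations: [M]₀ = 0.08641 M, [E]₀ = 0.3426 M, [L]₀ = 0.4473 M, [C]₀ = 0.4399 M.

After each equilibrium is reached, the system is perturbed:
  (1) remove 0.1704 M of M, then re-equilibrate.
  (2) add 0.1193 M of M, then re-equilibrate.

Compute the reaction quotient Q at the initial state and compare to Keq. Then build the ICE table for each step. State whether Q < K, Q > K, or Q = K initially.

Q₀ = 1.6675e+04; Q > K (proceeds reverse)

Q₀ = 1.6675e+04 vs Keq = 0.2261 ⇒ Q>K, reverse
Step 1:
                  M         E         L         C
  I         0.08641    0.3426    0.4473    0.4399
  C          0.4817    0.4817    0.1606   -0.3211
  E          0.5681    0.8243    0.6079    0.1188
  solve Keq expr → x = -0.1606; check Q = 0.2261
Then remove 0.1704 M of M.
Step 2:
                  M         E         L         C
  I          0.3977    0.8243    0.6079    0.1188
  C         0.04431   0.04431   0.01477  -0.02954
  E           0.442    0.8686    0.6226   0.08925
  solve Keq expr → x = -0.01477; check Q = 0.2261
Then add 0.1193 M of M.
Step 3:
                  M         E         L         C
  I          0.5613    0.8686    0.6226   0.08925
  C        -0.03119  -0.03119   -0.0104   0.02079
  E          0.5301    0.8374    0.6122      0.11
  solve Keq expr → x = 0.0104; check Q = 0.2261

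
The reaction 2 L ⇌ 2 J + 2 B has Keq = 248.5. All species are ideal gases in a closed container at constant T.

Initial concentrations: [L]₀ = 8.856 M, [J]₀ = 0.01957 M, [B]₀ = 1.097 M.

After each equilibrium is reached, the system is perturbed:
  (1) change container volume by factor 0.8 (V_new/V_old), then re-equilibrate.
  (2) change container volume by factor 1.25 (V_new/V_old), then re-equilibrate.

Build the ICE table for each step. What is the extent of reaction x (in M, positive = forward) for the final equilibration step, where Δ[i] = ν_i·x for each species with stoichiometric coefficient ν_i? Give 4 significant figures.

x = 0.1713 M

Q₀ = 5.8765e-06 vs Keq = 248.5 ⇒ Q<K, forward
Step 1:
                    L           J           B
  Initial       8.856     0.01957       1.097
  Change       -6.079       6.079       6.079
  Equil         2.777       6.099       7.176
  solve Keq expr → x = 3.04; check Q = 248.5
Then change container volume by factor 0.8 (V_new/V_old).
Step 2:
                    L           J           B
  Initial       3.471       7.624       8.971
  Change       0.4284     -0.4284     -0.4284
  Equil         3.899       7.195       8.542
  solve Keq expr → x = -0.2142; check Q = 248.5
Then change container volume by factor 1.25 (V_new/V_old).
Step 3:
                    L           J           B
  Initial       3.119       5.756       6.834
  Change      -0.3427      0.3427      0.3427
  Equil         2.777       6.099       7.176
  solve Keq expr → x = 0.1713; check Q = 248.5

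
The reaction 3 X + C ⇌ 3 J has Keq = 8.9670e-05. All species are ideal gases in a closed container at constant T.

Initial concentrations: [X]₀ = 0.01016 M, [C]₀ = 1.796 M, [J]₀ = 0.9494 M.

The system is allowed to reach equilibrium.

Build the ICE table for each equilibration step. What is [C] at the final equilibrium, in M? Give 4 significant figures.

[C]_eq = 2.095 M

Q₀ = 4.5432e+05 vs Keq = 8.9670e-05 ⇒ Q>K, reverse
Step 1:
                   X          C          J
  I          0.01016      1.796     0.9494
  C           0.8974     0.2991    -0.8974
  E           0.9076      2.095    0.05198
  solve Keq expr → x = -0.2991; check Q = 8.9670e-05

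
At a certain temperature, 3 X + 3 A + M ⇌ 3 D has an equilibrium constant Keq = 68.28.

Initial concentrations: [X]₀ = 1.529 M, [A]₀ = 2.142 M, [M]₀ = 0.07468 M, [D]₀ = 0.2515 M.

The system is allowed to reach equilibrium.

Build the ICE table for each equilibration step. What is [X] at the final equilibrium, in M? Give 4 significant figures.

[X]_eq = 1.305 M

Q₀ = 0.006064 vs Keq = 68.28 ⇒ Q<K, forward
Step 1:
                    X           A           M           D
  Initial       1.529       2.142     0.07468      0.2515
  Change      -0.2237     -0.2237    -0.07458      0.2237
  Equil         1.305       1.918  1.0015e-04      0.4752
  solve Keq expr → x = 0.07458; check Q = 68.28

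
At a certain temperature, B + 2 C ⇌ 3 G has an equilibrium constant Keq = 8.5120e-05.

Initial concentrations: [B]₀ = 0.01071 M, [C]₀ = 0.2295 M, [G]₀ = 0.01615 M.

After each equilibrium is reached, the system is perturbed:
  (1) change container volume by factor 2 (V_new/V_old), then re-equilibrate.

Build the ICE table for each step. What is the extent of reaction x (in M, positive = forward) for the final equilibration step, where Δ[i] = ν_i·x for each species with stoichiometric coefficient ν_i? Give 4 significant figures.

x = 0 M

Q₀ = 0.007467 vs Keq = 8.5120e-05 ⇒ Q>K, reverse
Step 1:
                   B          C          G
  init       0.01071     0.2295    0.01615
  Δ         0.004005   0.008011   -0.01202
  eq         0.01472     0.2375   0.004134
  solve Keq expr → x = -0.004005; check Q = 8.5120e-05
Then change container volume by factor 2 (V_new/V_old).
Step 2:
                   B          C          G
  init      0.007358     0.1188   0.002067
  Δ                0          0          0
  eq        0.007358     0.1188   0.002067
  solve Keq expr → x = 0; check Q = 8.5120e-05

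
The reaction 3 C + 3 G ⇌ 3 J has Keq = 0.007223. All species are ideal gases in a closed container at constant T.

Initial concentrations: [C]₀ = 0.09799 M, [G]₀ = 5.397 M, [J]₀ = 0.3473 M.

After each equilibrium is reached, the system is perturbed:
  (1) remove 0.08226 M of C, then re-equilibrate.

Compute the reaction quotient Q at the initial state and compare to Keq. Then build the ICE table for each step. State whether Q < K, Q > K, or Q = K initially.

Q₀ = 0.2832; Q > K (proceeds reverse)

Q₀ = 0.2832 vs Keq = 0.007223 ⇒ Q>K, reverse
Step 1:
                    C           G           J
  I           0.09799       5.397      0.3473
  C            0.1175      0.1175     -0.1175
  E            0.2155       5.515      0.2298
  solve Keq expr → x = -0.03918; check Q = 0.007223
Then remove 0.08226 M of C.
Step 2:
                    C           G           J
  I            0.1333       5.515      0.2298
  C           0.04176     0.04176    -0.04176
  E             0.175       5.556       0.188
  solve Keq expr → x = -0.01392; check Q = 0.007223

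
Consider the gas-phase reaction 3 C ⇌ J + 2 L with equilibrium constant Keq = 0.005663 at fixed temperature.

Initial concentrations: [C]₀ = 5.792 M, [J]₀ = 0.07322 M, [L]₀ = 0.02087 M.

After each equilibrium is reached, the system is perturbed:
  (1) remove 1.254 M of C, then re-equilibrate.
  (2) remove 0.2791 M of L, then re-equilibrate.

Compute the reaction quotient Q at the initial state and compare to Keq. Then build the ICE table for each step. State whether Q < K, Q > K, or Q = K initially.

Q₀ = 1.6413e-07; Q < K (proceeds forward)

Q₀ = 1.6413e-07 vs Keq = 0.005663 ⇒ Q<K, forward
Step 1:
                   C          J          L
  I            5.792    0.07322    0.02087
  C           -1.391     0.4637     0.9273
  E            4.401     0.5369     0.9482
  solve Keq expr → x = 0.4637; check Q = 0.005663
Then remove 1.254 M of C.
Step 2:
                   C          J          L
  I            3.147     0.5369     0.9482
  C           0.3155    -0.1052    -0.2103
  E            3.462     0.4317     0.7379
  solve Keq expr → x = -0.1052; check Q = 0.005663
Then remove 0.2791 M of L.
Step 3:
                   C          J          L
  I            3.462     0.4317     0.4588
  C          -0.2311    0.07703     0.1541
  E            3.231     0.5088     0.6128
  solve Keq expr → x = 0.07703; check Q = 0.005663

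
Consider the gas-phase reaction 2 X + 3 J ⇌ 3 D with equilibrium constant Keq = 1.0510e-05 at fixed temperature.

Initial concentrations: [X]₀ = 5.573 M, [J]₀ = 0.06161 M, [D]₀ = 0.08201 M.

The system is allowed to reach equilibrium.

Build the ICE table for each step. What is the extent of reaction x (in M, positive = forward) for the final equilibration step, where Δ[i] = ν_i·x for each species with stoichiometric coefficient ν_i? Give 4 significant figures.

x = -0.02424 M

Q₀ = 0.07594 vs Keq = 1.0510e-05 ⇒ Q>K, reverse
Step 1:
                    X           J           D
  Initial       5.573     0.06161     0.08201
  Change      0.04847     0.07271    -0.07271
  Equil         5.621      0.1343    0.009302
  solve Keq expr → x = -0.02424; check Q = 1.0510e-05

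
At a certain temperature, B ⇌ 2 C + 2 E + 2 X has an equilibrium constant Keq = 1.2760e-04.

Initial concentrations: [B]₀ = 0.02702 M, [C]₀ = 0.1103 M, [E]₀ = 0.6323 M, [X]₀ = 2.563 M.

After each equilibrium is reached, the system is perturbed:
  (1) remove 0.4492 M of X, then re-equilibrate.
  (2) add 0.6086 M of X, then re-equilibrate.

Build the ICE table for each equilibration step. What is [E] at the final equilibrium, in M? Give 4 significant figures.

[E]_eq = 0.5243 M

Q₀ = 1.183 vs Keq = 1.2760e-04 ⇒ Q>K, reverse
Step 1:
                    B           C           E           X
  Initial     0.02702      0.1103      0.6323       2.563
  Change       0.0539     -0.1078     -0.1078     -0.1078
  Equil       0.08092    0.002495      0.5245       2.455
  solve Keq expr → x = -0.0539; check Q = 1.2760e-04
Then remove 0.4492 M of X.
Step 2:
                    B           C           E           X
  Initial     0.08092    0.002495      0.5245       2.006
  Change  -2.7478e-04  5.4957e-04  5.4957e-04  5.4957e-04
  Equil       0.08065    0.003045       0.525       2.007
  solve Keq expr → x = 2.7478e-04; check Q = 1.2760e-04
Then add 0.6086 M of X.
Step 3:
                    B           C           E           X
  Initial     0.08065    0.003045       0.525       2.615
  Change   3.4990e-04 -6.9980e-04 -6.9980e-04 -6.9980e-04
  Equil         0.081    0.002345      0.5243       2.614
  solve Keq expr → x = -3.4990e-04; check Q = 1.2760e-04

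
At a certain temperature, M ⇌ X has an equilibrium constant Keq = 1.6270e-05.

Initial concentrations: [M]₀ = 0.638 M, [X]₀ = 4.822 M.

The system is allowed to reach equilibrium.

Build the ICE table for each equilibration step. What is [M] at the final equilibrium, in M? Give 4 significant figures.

[M]_eq = 5.46 M

Q₀ = 7.558 vs Keq = 1.6270e-05 ⇒ Q>K, reverse
Step 1:
                   M          X
  init         0.638      4.822
  Δ            4.822     -4.822
  eq            5.46 8.8833e-05
  solve Keq expr → x = -4.822; check Q = 1.6270e-05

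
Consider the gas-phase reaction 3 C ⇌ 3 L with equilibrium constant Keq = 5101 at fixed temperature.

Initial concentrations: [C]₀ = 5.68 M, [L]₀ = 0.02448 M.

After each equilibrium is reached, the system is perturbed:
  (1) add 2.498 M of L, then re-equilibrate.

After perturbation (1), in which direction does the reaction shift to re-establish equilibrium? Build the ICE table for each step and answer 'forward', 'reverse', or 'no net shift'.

Direction: reverse

Q₀ = 8.0055e-08 vs Keq = 5101 ⇒ Q<K, forward
Step 1:
                  C         L
  Initial      5.68   0.02448
  Change     -5.367     5.367
  Equil      0.3132     5.391
  solve Keq expr → x = 1.789; check Q = 5101
Then add 2.498 M of L.
Step 2:
                  C         L
  Initial    0.3132     7.889
  Change     0.1371   -0.1371
  Equil      0.4503     7.752
  solve Keq expr → x = -0.04572; check Q = 5101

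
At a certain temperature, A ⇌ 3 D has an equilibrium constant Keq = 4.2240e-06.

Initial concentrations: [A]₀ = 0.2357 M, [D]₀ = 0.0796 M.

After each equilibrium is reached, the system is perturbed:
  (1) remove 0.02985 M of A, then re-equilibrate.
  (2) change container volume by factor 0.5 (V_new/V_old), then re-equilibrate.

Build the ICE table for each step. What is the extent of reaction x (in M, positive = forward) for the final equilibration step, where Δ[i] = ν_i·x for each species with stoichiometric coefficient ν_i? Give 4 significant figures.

Q₀ = 0.00214 vs Keq = 4.2240e-06 ⇒ Q>K, reverse
Step 1:
                  A         D
  I          0.2357    0.0796
  C          0.0231   -0.0693
  E          0.2588    0.0103
  solve Keq expr → x = -0.0231; check Q = 4.2240e-06
Then remove 0.02985 M of A.
Step 2:
                  A         D
  I          0.2289    0.0103
  C       1.3679e-04 -4.1037e-04
  E          0.2291  0.009891
  solve Keq expr → x = -1.3679e-04; check Q = 4.2240e-06
Then change container volume by factor 0.5 (V_new/V_old).
Step 3:
                  A         D
  I          0.4582   0.01978
  C        0.002433 -0.007298
  E          0.4606   0.01248
  solve Keq expr → x = -0.002433; check Q = 4.2240e-06

x = -0.002433 M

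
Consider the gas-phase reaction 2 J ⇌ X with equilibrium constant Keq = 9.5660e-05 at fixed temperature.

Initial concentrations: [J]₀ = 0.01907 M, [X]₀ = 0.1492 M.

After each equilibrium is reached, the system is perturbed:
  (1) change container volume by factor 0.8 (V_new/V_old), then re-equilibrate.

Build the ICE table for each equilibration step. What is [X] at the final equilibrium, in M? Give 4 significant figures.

Q₀ = 410.3 vs Keq = 9.5660e-05 ⇒ Q>K, reverse
Step 1:
                  J         X
  Initial   0.01907    0.1492
  Change     0.2984   -0.1492
  Equil      0.3175 9.6401e-06
  solve Keq expr → x = -0.1492; check Q = 9.5660e-05
Then change container volume by factor 0.8 (V_new/V_old).
Step 2:
                  J         X
  Initial    0.3968 1.2050e-05
  Change  -6.0242e-06 3.0121e-06
  Equil      0.3968 1.5062e-05
  solve Keq expr → x = 3.0121e-06; check Q = 9.5660e-05

[X]_eq = 1.5062e-05 M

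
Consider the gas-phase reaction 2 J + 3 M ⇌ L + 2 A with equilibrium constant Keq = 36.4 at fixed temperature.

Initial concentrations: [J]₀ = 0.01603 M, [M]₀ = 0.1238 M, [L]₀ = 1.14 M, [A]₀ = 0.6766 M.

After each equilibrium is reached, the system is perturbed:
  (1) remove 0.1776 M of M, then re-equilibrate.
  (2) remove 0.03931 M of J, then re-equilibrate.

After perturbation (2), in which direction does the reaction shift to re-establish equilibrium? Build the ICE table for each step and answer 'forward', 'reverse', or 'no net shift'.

Q₀ = 1.0704e+06 vs Keq = 36.4 ⇒ Q>K, reverse
Step 1:
                    J           M           L           A
  init        0.01603      0.1238        1.14      0.6766
  Δ            0.2254      0.3381     -0.1127     -0.2254
  eq           0.2414      0.4619       1.027      0.4512
  solve Keq expr → x = -0.1127; check Q = 36.4
Then remove 0.1776 M of M.
Step 2:
                    J           M           L           A
  init         0.2414      0.2843       1.027      0.4512
  Δ           0.05476     0.08213    -0.02738    -0.05476
  eq           0.2962      0.3664      0.9999      0.3964
  solve Keq expr → x = -0.02738; check Q = 36.4
Then remove 0.03931 M of J.
Step 3:
                    J           M           L           A
  init         0.2569      0.3664      0.9999      0.3964
  Δ           0.01128     0.01692   -0.005641    -0.01128
  eq           0.2682      0.3834      0.9943      0.3852
  solve Keq expr → x = -0.005641; check Q = 36.4

Direction: reverse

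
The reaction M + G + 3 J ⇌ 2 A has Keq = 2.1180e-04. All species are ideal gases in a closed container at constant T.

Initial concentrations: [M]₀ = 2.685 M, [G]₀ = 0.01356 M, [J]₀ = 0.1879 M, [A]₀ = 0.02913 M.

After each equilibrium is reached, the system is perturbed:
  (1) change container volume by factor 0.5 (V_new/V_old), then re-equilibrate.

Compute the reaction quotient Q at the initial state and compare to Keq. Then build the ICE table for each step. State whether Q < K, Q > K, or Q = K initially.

Q₀ = 3.513; Q > K (proceeds reverse)

Q₀ = 3.513 vs Keq = 2.1180e-04 ⇒ Q>K, reverse
Step 1:
                   M          G          J          A
  Initial      2.685    0.01356     0.1879    0.02913
  Change     0.01434    0.01434    0.04303   -0.02869
  Equil        2.699     0.0279     0.2309 4.4324e-04
  solve Keq expr → x = -0.01434; check Q = 2.1180e-04
Then change container volume by factor 0.5 (V_new/V_old).
Step 2:
                   M          G          J          A
  Initial      5.399    0.05581     0.4619 8.8648e-04
  Change  -7.9183e-04 -7.9183e-04  -0.002375   0.001584
  Equil        5.398    0.05501     0.4595    0.00247
  solve Keq expr → x = 7.9183e-04; check Q = 2.1180e-04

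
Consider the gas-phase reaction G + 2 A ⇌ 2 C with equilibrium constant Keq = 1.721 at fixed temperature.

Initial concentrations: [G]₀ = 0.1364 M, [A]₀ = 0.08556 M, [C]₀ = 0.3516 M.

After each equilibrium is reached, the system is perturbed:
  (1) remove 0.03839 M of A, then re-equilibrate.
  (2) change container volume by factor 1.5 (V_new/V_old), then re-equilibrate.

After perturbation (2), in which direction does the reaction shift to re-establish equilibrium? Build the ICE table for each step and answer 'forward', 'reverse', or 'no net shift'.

Direction: reverse

Q₀ = 123.8 vs Keq = 1.721 ⇒ Q>K, reverse
Step 1:
                    G           A           C
  init         0.1364     0.08556      0.3516
  Δ           0.09161      0.1832     -0.1832
  eq            0.228      0.2688      0.1684
  solve Keq expr → x = -0.09161; check Q = 1.721
Then remove 0.03839 M of A.
Step 2:
                    G           A           C
  init          0.228      0.2304      0.1684
  Δ          0.006707     0.01341    -0.01341
  eq           0.2347      0.2438       0.155
  solve Keq expr → x = -0.006707; check Q = 1.721
Then change container volume by factor 1.5 (V_new/V_old).
Step 3:
                    G           A           C
  init         0.1565      0.1625      0.1033
  Δ          0.005704     0.01141    -0.01141
  eq           0.1622      0.1739      0.0919
  solve Keq expr → x = -0.005704; check Q = 1.721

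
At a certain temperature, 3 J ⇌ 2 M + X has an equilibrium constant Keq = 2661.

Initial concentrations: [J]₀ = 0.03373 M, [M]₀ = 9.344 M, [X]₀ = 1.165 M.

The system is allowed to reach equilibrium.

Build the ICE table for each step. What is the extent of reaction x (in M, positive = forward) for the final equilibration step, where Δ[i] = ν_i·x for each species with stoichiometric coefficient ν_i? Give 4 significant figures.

x = -0.09635 M

Q₀ = 2.6506e+06 vs Keq = 2661 ⇒ Q>K, reverse
Step 1:
                   J          M          X
  Initial    0.03373      9.344      1.165
  Change      0.2891    -0.1927   -0.09635
  Equil       0.3228      9.151      1.069
  solve Keq expr → x = -0.09635; check Q = 2661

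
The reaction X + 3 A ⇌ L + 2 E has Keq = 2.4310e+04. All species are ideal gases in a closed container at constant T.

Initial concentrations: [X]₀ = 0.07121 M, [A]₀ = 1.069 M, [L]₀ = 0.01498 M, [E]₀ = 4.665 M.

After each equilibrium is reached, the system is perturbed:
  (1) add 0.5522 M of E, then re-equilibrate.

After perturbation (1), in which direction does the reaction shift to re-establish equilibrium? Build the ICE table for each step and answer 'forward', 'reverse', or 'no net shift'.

Q₀ = 3.747 vs Keq = 2.4310e+04 ⇒ Q<K, forward
Step 1:
                   X          A          L          E
  I          0.07121      1.069    0.01498      4.665
  C         -0.07108    -0.2132    0.07108     0.1422
  E       1.3054e-04     0.8558    0.08606      4.807
  solve Keq expr → x = 0.07108; check Q = 2.4310e+04
Then add 0.5522 M of E.
Step 2:
                   X          A          L          E
  I       1.3054e-04     0.8558    0.08606      5.359
  C       3.1595e-05 9.4784e-05 -3.1595e-05 -6.3190e-05
  E       1.6213e-04     0.8559    0.08603      5.359
  solve Keq expr → x = -3.1595e-05; check Q = 2.4310e+04

Direction: reverse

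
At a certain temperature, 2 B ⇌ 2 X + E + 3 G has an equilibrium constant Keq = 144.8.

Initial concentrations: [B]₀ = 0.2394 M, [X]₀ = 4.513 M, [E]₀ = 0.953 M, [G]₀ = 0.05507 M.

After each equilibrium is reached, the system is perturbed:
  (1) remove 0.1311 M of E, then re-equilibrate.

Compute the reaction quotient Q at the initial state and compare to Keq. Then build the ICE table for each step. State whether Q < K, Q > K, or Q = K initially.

Q₀ = 0.05656; Q < K (proceeds forward)

Q₀ = 0.05656 vs Keq = 144.8 ⇒ Q<K, forward
Step 1:
                   B          X          E          G
  Initial     0.2394      4.513      0.953    0.05507
  Change     -0.1706     0.1706    0.08531     0.2559
  Equil      0.06878      4.684      1.038      0.311
  solve Keq expr → x = 0.08531; check Q = 144.8
Then remove 0.1311 M of E.
Step 2:
                   B          X          E          G
  Initial    0.06878      4.684     0.9072      0.311
  Change   -0.002995   0.002995   0.001497   0.004492
  Equil      0.06579      4.687     0.9087     0.3155
  solve Keq expr → x = 0.001497; check Q = 144.8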